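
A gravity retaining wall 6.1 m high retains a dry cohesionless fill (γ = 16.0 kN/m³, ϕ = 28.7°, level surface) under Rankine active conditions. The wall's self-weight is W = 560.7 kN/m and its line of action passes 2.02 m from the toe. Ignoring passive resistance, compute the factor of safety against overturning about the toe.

5.33

K_a = tan²(45° − 28.7°/2) = 0.3511.
P_a = ½K_aγH² = 0.5×0.3511×16.0×6.1² = 104.5 kN/m, acting at H/3 = 2.033 m above the base.
Overturning moment M_o = P_a × H/3 = 104.5 × 2.033 = 212.5.
Resisting moment M_r = W × 2.02 = 560.7 × 2.02 = 1133.
FS_overturning = M_r/M_o = 1133/212.5 = 5.329.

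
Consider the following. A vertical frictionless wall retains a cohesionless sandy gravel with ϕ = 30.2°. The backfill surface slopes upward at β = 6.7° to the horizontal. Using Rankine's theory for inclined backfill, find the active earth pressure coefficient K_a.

0.338

K_a = cos β · (cos β − √(cos²β − cos²φ)) / (cos β + √(cos²β − cos²φ)).
cos β = 0.9932, cos φ = 0.8643, √(cos²β − cos²φ) = 0.4893.
K_a = 0.9932 × (0.9932 − 0.4893)/(0.9932 + 0.4893) = 0.3376.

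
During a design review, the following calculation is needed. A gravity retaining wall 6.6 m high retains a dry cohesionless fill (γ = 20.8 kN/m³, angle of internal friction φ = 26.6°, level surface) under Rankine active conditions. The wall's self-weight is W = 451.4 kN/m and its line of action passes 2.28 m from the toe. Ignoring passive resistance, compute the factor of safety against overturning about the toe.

2.71

K_a = tan²(45° − 26.6°/2) = 0.3814.
P_a = ½K_aγH² = 0.5×0.3814×20.8×6.6² = 172.8 kN/m, acting at H/3 = 2.200 m above the base.
Overturning moment M_o = P_a × H/3 = 172.8 × 2.200 = 380.2.
Resisting moment M_r = W × 2.28 = 451.4 × 2.28 = 1029.
FS_overturning = M_r/M_o = 1029/380.2 = 2.707.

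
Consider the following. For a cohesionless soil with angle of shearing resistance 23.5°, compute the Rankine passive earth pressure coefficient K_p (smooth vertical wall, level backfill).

K_p = (1 + sin φ)/(1 − sin φ) = tan²(45° + 23.5°/2) = 2.326.

2.33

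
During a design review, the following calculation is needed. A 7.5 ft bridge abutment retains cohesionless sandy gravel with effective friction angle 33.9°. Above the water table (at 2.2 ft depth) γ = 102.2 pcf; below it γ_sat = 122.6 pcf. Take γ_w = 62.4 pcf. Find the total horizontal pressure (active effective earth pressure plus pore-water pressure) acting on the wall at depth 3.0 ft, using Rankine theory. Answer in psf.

127 psf

K_a = (1 − sin φ)/(1 + sin φ) = 0.2839.
γ' = 122.6 − 62.4 = 60.20 pcf.
Effective vertical stress at 3.0 ft: σ'_v = 102.2×2.2 + 60.20×0.800 = 273.0 psf.
σ'_h = K_a σ'_v = 0.2839 × 273.0 = 77.51 psf; u = γ_w × 0.800 = 49.92 psf.
Total σ_h = 77.51 + 49.92 = 127.4 psf.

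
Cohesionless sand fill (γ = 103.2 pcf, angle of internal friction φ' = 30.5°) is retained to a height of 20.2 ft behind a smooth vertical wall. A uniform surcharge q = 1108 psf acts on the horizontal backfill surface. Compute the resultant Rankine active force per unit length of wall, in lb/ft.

K_a = tan²(45° − φ/2) = 0.3267.
Soil triangle: ½ K_a γ H² = 0.5×0.3267×103.2×20.2² = 6878 lb/ft.
Surcharge rectangle: K_a q H = 0.3267×1108×20.2 = 7311 lb/ft.
Total = 6878 + 7311 = 14190 lb/ft.

14200 lb/ft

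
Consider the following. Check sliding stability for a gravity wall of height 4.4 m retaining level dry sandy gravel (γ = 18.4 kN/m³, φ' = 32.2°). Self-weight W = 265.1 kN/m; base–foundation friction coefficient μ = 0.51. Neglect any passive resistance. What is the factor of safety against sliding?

K_a = tan²(45° − 32.2°/2) = 0.3047.
P_a = ½K_aγH² = 0.5×0.3047×18.4×4.4² = 54.28 kN/m, acting at H/3 = 1.467 m above the base.
FS_sliding = μW / P_a = 0.51×265.1 / 54.28 = 2.491.

2.49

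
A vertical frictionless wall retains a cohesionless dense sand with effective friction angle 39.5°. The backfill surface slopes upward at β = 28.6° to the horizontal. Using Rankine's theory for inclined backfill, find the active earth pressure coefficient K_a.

K_a = cos β · (cos β − √(cos²β − cos²φ)) / (cos β + √(cos²β − cos²φ)).
cos β = 0.8780, cos φ = 0.7716, √(cos²β − cos²φ) = 0.4189.
K_a = 0.8780 × (0.8780 − 0.4189)/(0.8780 + 0.4189) = 0.3108.

0.311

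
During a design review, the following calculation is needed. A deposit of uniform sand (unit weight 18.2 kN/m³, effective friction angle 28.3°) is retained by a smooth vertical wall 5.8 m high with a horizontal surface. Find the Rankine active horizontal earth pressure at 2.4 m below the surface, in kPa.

K_a = (1 − sin φ)/(1 + sin φ) = 0.3568.
σ_h = K_a γ z = 0.3568 × 18.2 × 2.4 = 15.58 kPa.

15.6 kPa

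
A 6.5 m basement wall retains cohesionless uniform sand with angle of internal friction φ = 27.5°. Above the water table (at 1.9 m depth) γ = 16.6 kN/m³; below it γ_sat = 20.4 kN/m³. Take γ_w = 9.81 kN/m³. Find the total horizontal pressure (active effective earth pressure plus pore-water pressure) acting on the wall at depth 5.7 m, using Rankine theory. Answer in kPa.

63.7 kPa

K_a = (1 − sin φ)/(1 + sin φ) = 0.3682.
γ' = 20.4 − 9.81 = 10.59 kN/m³.
Effective vertical stress at 5.7 m: σ'_v = 16.6×1.9 + 10.59×3.80 = 71.78 kPa.
σ'_h = K_a σ'_v = 0.3682 × 71.78 = 26.43 kPa; u = γ_w × 3.80 = 37.28 kPa.
Total σ_h = 26.43 + 37.28 = 63.71 kPa.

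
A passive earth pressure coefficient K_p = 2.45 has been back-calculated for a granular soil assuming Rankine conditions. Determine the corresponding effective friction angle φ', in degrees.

24.9°

K_p = (1+sin φ)/(1−sin φ) ⇒ sin φ = (K_p − 1)/(K_p + 1) = 0.4203.
φ = arcsin(0.4203) = 24.85°.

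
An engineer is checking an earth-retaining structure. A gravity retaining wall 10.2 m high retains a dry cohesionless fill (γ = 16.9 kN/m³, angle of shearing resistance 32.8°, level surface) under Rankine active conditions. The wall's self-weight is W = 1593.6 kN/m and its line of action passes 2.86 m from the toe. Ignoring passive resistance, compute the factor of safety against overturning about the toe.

K_a = tan²(45° − 32.8°/2) = 0.2973.
P_a = ½K_aγH² = 0.5×0.2973×16.9×10.2² = 261.3 kN/m, acting at H/3 = 3.400 m above the base.
Overturning moment M_o = P_a × H/3 = 261.3 × 3.400 = 888.5.
Resisting moment M_r = W × 2.86 = 1593.6 × 2.86 = 4558.
FS_overturning = M_r/M_o = 4558/888.5 = 5.129.

5.13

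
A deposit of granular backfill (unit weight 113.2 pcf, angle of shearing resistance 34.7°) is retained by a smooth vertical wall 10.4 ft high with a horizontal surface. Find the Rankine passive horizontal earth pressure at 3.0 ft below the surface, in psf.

K_p = (1 + sin φ)/(1 − sin φ) = 3.643.
σ_h = K_p γ z = 3.643 × 113.2 × 3.0 = 1237 psf.

1240 psf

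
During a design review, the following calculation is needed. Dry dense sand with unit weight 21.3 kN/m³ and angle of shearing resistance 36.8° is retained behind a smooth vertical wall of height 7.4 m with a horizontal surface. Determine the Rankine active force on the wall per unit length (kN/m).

K_a = tan²(45° − φ/2) = 0.2508.
P_a = ½ K_a γ H² = 0.5 × 0.2508 × 21.3 × 7.4² = 146.2 kN/m.

146 kN/m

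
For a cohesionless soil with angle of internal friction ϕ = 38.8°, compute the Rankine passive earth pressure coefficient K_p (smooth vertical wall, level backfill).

K_p = (1 + sin φ)/(1 − sin φ) = tan²(45° + 38.8°/2) = 4.356.

4.36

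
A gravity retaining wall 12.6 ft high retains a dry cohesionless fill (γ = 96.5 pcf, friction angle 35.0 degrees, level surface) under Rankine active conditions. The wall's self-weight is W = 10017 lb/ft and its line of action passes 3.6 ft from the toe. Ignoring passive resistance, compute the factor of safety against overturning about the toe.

4.14

K_a = tan²(45° − 35.0°/2) = 0.2710.
P_a = ½K_aγH² = 0.5×0.2710×96.5×12.6² = 2076 lb/ft, acting at H/3 = 4.200 ft above the base.
Overturning moment M_o = P_a × H/3 = 2076 × 4.200 = 8718.
Resisting moment M_r = W × 3.6 = 10017 × 3.6 = 36060.
FS_overturning = M_r/M_o = 36060/8718 = 4.136.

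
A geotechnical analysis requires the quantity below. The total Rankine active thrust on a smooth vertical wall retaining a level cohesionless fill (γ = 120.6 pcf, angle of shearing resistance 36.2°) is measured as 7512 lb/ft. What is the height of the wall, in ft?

K_a = 0.2574. P_a = ½ K_a γ H² ⇒ H = √(2P_a/(K_a γ)).
H = √(2×7512/(0.2574×120.6)) = 22.00 ft.

22.0 ft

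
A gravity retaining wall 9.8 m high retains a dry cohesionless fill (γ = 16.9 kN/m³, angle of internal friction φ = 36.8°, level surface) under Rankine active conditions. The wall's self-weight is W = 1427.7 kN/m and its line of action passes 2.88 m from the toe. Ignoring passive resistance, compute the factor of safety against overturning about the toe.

6.19

K_a = tan²(45° − 36.8°/2) = 0.2508.
P_a = ½K_aγH² = 0.5×0.2508×16.9×9.8² = 203.5 kN/m, acting at H/3 = 3.267 m above the base.
Overturning moment M_o = P_a × H/3 = 203.5 × 3.267 = 664.8.
Resisting moment M_r = W × 2.88 = 1427.7 × 2.88 = 4112.
FS_overturning = M_r/M_o = 4112/664.8 = 6.185.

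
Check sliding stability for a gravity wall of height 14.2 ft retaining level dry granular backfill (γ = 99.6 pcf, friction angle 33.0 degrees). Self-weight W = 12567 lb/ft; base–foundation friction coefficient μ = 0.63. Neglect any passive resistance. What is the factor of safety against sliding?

K_a = tan²(45° − 33.0°/2) = 0.2948.
P_a = ½K_aγH² = 0.5×0.2948×99.6×14.2² = 2960 lb/ft, acting at H/3 = 4.733 ft above the base.
FS_sliding = μW / P_a = 0.63×12567 / 2960 = 2.674.

2.67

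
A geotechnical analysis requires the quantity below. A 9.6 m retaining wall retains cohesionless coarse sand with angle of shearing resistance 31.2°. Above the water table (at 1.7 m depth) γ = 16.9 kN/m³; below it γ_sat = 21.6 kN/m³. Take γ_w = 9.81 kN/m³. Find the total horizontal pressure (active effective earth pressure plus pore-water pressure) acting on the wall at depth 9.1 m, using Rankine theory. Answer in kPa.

109 kPa

K_a = (1 − sin φ)/(1 + sin φ) = 0.3175.
γ' = 21.6 − 9.81 = 11.79 kN/m³.
Effective vertical stress at 9.1 m: σ'_v = 16.9×1.7 + 11.79×7.40 = 116.0 kPa.
σ'_h = K_a σ'_v = 0.3175 × 116.0 = 36.82 kPa; u = γ_w × 7.40 = 72.59 kPa.
Total σ_h = 36.82 + 72.59 = 109.4 kPa.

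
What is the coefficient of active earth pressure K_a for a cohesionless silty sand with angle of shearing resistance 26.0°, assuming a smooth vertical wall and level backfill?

K_a = tan²(45° − φ/2) = tan²(32.00°) = 0.3905.

0.390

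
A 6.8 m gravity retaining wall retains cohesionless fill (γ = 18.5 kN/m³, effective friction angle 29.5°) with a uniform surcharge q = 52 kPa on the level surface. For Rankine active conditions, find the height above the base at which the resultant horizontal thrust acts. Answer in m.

K_a = 0.3401.
Triangular part P₁ = ½K_aγH² = 145.5 at H/3 = 2.267 m; rectangular part P₂ = K_a q H = 120.3 at H/2 = 3.400 m.
ȳ = (P₁·2.267 + P₂·3.400)/(P₁+P₂) = 2.780 m.

2.78 m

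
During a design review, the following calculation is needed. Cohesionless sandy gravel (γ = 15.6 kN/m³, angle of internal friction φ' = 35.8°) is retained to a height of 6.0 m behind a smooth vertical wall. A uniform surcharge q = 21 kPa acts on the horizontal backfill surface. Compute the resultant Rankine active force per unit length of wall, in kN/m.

107 kN/m

K_a = tan²(45° − φ/2) = 0.2619.
Soil triangle: ½ K_a γ H² = 0.5×0.2619×15.6×6.0² = 73.53 kN/m.
Surcharge rectangle: K_a q H = 0.2619×21×6.0 = 32.99 kN/m.
Total = 73.53 + 32.99 = 106.5 kN/m.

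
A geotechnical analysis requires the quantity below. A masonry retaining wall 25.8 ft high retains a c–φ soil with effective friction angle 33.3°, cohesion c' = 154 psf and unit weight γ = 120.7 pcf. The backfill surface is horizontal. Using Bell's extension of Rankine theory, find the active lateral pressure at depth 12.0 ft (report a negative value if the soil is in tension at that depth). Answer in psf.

255 psf

K_a = (1 − sin φ)/(1 + sin φ) = 0.2911.
σ_a = K_a γ z − 2c√K_a = 0.2911×120.7×12.0 − 2×154×0.5396 = 255.5 psf.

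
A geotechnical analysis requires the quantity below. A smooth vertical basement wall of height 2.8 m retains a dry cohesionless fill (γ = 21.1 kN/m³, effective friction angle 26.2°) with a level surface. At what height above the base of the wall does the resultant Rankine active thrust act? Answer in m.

0.933 m

K_a = 0.3874.
The pressure distribution is triangular, so the resultant acts at H/3 above the base = 2.8/3 = 0.9333 m.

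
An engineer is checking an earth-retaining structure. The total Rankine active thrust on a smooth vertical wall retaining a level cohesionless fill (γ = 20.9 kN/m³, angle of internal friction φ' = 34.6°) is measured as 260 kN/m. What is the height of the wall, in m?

K_a = 0.2756. P_a = ½ K_a γ H² ⇒ H = √(2P_a/(K_a γ)).
H = √(2×260/(0.2756×20.9)) = 9.501 m.

9.50 m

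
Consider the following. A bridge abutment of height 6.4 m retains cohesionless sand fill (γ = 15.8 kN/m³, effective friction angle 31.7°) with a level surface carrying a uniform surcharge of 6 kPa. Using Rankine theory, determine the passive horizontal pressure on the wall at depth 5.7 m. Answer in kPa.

K_p = (1 + sin φ)/(1 − sin φ) = 3.215.
σ_v = γz + q = 15.8 × 5.7 + 6 = 96.06 kPa.
σ_h = K_p σ_v = 3.215 × 96.06 = 308.8 kPa.

309 kPa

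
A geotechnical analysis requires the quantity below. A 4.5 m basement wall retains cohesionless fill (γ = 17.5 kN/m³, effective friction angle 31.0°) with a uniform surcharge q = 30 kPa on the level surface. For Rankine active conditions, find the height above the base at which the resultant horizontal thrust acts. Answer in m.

K_a = 0.3201.
Triangular part P₁ = ½K_aγH² = 56.72 at H/3 = 1.500 m; rectangular part P₂ = K_a q H = 43.21 at H/2 = 2.250 m.
ȳ = (P₁·1.500 + P₂·2.250)/(P₁+P₂) = 1.824 m.

1.82 m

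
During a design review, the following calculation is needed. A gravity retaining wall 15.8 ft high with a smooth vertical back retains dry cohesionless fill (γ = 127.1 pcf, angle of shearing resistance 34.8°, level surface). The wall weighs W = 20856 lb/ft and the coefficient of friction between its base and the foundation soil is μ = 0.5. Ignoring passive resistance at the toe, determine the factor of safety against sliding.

2.41

K_a = tan²(45° − 34.8°/2) = 0.2733.
P_a = ½K_aγH² = 0.5×0.2733×127.1×15.8² = 4336 lb/ft, acting at H/3 = 5.267 ft above the base.
FS_sliding = μW / P_a = 0.5×20856 / 4336 = 2.405.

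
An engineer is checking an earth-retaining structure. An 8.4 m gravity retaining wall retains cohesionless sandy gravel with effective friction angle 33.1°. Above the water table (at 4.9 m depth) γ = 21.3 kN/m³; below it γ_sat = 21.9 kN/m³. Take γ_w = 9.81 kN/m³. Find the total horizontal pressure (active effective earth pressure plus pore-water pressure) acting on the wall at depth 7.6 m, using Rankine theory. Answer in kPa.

66.7 kPa

K_a = (1 − sin φ)/(1 + sin φ) = 0.2936.
γ' = 21.9 − 9.81 = 12.09 kN/m³.
Effective vertical stress at 7.6 m: σ'_v = 21.3×4.9 + 12.09×2.70 = 137.0 kPa.
σ'_h = K_a σ'_v = 0.2936 × 137.0 = 40.22 kPa; u = γ_w × 2.70 = 26.49 kPa.
Total σ_h = 40.22 + 26.49 = 66.71 kPa.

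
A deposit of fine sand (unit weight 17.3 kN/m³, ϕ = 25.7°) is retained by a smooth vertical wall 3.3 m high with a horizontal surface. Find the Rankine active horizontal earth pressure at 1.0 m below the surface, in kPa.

6.83 kPa

K_a = (1 − sin φ)/(1 + sin φ) = 0.3950.
σ_h = K_a γ z = 0.3950 × 17.3 × 1.0 = 6.834 kPa.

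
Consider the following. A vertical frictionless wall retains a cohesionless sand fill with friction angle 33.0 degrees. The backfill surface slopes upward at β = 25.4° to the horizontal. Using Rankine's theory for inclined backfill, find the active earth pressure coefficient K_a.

K_a = cos β · (cos β − √(cos²β − cos²φ)) / (cos β + √(cos²β − cos²φ)).
cos β = 0.9033, cos φ = 0.8387, √(cos²β − cos²φ) = 0.3356.
K_a = 0.9033 × (0.9033 − 0.3356)/(0.9033 + 0.3356) = 0.4139.

0.414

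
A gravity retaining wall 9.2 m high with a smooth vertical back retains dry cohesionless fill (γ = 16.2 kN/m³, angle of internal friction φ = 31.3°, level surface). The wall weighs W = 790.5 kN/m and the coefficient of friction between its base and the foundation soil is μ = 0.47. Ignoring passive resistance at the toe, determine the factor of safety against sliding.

K_a = tan²(45° − 31.3°/2) = 0.3162.
P_a = ½K_aγH² = 0.5×0.3162×16.2×9.2² = 216.8 kN/m, acting at H/3 = 3.067 m above the base.
FS_sliding = μW / P_a = 0.47×790.5 / 216.8 = 1.714.

1.71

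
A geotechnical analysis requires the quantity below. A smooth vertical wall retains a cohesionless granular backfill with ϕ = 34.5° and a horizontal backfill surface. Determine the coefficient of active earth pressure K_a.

0.277

K_a = tan²(45° − φ/2) = tan²(27.75°) = 0.2768.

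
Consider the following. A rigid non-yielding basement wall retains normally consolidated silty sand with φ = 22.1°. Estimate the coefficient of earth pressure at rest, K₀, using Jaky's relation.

0.624

K₀ = 1 − sin φ' = 1 − sin 22.1° = 0.6238.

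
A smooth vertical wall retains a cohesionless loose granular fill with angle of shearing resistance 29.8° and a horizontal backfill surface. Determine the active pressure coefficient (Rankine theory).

0.336

K_a = (1 − sin φ)/(1 + sin φ) = (1 − sin 29.8°)/(1 + sin 29.8°) = 0.3360.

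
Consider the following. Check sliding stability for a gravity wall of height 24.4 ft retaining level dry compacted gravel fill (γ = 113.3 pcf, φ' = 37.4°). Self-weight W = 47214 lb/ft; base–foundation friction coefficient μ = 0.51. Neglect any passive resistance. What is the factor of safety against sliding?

K_a = tan²(45° − 37.4°/2) = 0.2443.
P_a = ½K_aγH² = 0.5×0.2443×113.3×24.4² = 8238 lb/ft, acting at H/3 = 8.133 ft above the base.
FS_sliding = μW / P_a = 0.51×47214 / 8238 = 2.923.

2.92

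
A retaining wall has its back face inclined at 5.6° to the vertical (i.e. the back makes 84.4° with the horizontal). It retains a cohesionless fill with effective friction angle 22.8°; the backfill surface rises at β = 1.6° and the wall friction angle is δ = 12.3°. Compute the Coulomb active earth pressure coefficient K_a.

K_a = sin²(α+φ) / [sin²α · sin(α−δ) · (1 + √{sin(φ+δ)sin(φ−β) / (sin(α−δ)sin(α+β))})²].
With α = 84.4°, φ = 22.8°, δ = 12.3°, β = 1.6°: K_a = 0.4493.

0.449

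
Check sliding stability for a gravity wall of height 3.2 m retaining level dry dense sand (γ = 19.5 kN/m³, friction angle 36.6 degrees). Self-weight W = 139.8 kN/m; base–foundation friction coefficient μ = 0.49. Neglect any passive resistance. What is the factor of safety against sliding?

2.71

K_a = tan²(45° − 36.6°/2) = 0.2530.
P_a = ½K_aγH² = 0.5×0.2530×19.5×3.2² = 25.26 kN/m, acting at H/3 = 1.067 m above the base.
FS_sliding = μW / P_a = 0.49×139.8 / 25.26 = 2.712.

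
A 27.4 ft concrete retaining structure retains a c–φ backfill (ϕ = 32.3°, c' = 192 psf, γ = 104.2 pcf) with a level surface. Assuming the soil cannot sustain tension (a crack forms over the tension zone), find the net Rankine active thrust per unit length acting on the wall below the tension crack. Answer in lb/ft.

6780 lb/ft

K_a = 0.3035; √K_a = 0.5509.
Tension-crack depth z_c = 2c/(γ√K_a) = 2×192/(104.2×0.5509) = 6.690 ft.
σ_a at base = K_a γ H − 2c√K_a = 0.3035×104.2×27.4 − 2×192×0.5509 = 654.9 psf.
P_a = ½ × 654.9 × (H − z_c) = 0.5×654.9×20.71 = 6782 lb/ft.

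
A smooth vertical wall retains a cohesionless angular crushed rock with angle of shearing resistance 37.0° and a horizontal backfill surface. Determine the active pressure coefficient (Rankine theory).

K_a = (1 − sin φ)/(1 + sin φ) = (1 − sin 37.0°)/(1 + sin 37.0°) = 0.2486.

0.249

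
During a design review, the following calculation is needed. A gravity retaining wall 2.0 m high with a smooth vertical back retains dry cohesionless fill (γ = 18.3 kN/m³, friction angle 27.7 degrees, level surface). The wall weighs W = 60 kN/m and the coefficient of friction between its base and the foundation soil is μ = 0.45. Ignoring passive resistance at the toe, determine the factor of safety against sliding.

2.02

K_a = tan²(45° − 27.7°/2) = 0.3653.
P_a = ½K_aγH² = 0.5×0.3653×18.3×2.0² = 13.37 kN/m, acting at H/3 = 0.6667 m above the base.
FS_sliding = μW / P_a = 0.45×60 / 13.37 = 2.019.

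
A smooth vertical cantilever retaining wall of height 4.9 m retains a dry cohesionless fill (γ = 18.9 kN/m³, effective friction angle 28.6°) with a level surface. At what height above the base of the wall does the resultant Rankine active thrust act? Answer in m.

K_a = 0.3525.
The pressure distribution is triangular, so the resultant acts at H/3 above the base = 4.9/3 = 1.633 m.

1.63 m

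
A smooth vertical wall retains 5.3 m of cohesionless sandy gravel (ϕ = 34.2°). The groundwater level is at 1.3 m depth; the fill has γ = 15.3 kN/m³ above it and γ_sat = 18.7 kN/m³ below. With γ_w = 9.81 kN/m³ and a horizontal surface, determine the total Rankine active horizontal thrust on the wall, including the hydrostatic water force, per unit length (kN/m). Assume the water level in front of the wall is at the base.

K_a = tan²(45° − φ/2) = 0.2803.
γ' = 18.7 − 9.81 = 8.890 kN/m³. Depth below WT = 4.0 m.
σ'_h at WT = K_a γ d_w = 5.576 kPa; at base = 5.576 + K_a γ' × 4.0 = 15.54 kPa.
P₁ (0–1.3 m) = ½×5.576×1.3 = 3.624. P₂ (1.3–5.3 m) = ½(5.576+15.54)×4.0 = 42.24.
P_w = ½ γ_w h₂² = 0.5×9.81×4.0² = 78.48. Total = 3.624+42.24+78.48 = 124.3 kN/m.

124 kN/m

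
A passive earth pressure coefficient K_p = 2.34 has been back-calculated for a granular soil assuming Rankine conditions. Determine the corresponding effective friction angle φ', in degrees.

23.7°

K_p = (1+sin φ)/(1−sin φ) ⇒ sin φ = (K_p − 1)/(K_p + 1) = 0.4012.
φ = arcsin(0.4012) = 23.65°.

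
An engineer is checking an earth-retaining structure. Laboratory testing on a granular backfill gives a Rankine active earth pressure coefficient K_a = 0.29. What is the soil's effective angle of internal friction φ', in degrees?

33.4°

K_a = tan²(45° − φ/2) ⇒ 45° − φ/2 = arctan(√0.29) = 28.30°.
φ = 2(45° − 28.30°) = 33.39°.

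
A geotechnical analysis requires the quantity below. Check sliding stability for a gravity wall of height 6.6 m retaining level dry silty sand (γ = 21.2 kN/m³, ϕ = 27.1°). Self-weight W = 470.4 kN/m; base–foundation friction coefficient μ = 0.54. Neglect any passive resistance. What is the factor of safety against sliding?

K_a = tan²(45° − 27.1°/2) = 0.3741.
P_a = ½K_aγH² = 0.5×0.3741×21.2×6.6² = 172.7 kN/m, acting at H/3 = 2.200 m above the base.
FS_sliding = μW / P_a = 0.54×470.4 / 172.7 = 1.471.

1.47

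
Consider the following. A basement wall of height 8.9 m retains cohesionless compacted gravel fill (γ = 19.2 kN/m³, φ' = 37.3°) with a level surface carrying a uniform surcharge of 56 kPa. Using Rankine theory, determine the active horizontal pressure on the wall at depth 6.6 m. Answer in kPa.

44.8 kPa

K_a = (1 − sin φ)/(1 + sin φ) = 0.2453.
σ_v = γz + q = 19.2 × 6.6 + 56 = 182.7 kPa.
σ_h = K_a σ_v = 0.2453 × 182.7 = 44.83 kPa.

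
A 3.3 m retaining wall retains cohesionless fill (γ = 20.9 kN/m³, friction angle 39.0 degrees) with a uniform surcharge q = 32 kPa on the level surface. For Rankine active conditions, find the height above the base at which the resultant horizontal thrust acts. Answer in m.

K_a = 0.2275.
Triangular part P₁ = ½K_aγH² = 25.89 at H/3 = 1.100 m; rectangular part P₂ = K_a q H = 24.02 at H/2 = 1.650 m.
ȳ = (P₁·1.100 + P₂·1.650)/(P₁+P₂) = 1.365 m.

1.36 m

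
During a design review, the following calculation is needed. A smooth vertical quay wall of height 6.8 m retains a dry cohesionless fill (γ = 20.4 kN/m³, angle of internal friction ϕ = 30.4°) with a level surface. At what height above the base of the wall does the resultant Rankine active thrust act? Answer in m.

K_a = 0.3280.
The pressure distribution is triangular, so the resultant acts at H/3 above the base = 6.8/3 = 2.267 m.

2.27 m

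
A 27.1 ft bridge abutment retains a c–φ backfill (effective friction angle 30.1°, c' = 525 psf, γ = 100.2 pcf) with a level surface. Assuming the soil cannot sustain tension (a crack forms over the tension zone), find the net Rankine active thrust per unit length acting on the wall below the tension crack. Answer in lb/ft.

K_a = 0.3320; √K_a = 0.5762.
Tension-crack depth z_c = 2c/(γ√K_a) = 2×525/(100.2×0.5762) = 18.19 ft.
σ_a at base = K_a γ H − 2c√K_a = 0.3320×100.2×27.1 − 2×525×0.5762 = 296.5 psf.
P_a = ½ × 296.5 × (H − z_c) = 0.5×296.5×8.913 = 1321 lb/ft.

1320 lb/ft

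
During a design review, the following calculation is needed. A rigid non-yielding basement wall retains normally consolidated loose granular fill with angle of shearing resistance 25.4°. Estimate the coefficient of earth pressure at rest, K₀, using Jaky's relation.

0.571

K₀ = 1 − sin φ' = 1 − sin 25.4° = 0.5711.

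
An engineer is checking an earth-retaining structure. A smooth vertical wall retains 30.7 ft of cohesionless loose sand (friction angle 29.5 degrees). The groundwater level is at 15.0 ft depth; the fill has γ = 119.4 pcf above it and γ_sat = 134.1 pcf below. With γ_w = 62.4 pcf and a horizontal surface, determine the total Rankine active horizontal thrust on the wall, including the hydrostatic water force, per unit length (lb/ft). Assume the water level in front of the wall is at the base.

24800 lb/ft

K_a = tan²(45° − φ/2) = 0.3401.
γ' = 134.1 − 62.4 = 71.70 pcf. Depth below WT = 15.7 ft.
σ'_h at WT = K_a γ d_w = 609.1 psf; at base = 609.1 + K_a γ' × 15.7 = 992.0 psf.
P₁ (0–15.0 ft) = ½×609.1×15.0 = 4568. P₂ (15.0–30.7 ft) = ½(609.1+992.0)×15.7 = 12570.
P_w = ½ γ_w h₂² = 0.5×62.4×15.7² = 7690. Total = 4568+12570+7690 = 24830 lb/ft.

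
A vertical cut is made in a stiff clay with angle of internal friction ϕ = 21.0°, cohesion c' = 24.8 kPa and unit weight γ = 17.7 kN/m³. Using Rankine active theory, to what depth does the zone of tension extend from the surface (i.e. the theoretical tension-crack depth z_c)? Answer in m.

K_a = tan²(45° − 21.0°/2) = 0.4724; √K_a = 0.6873.
The active pressure is zero where K_a γ z = 2c√K_a, so z_c = 2c/(γ√K_a) = 2×24.8/(17.7×0.6873) = 4.077 m.

4.08 m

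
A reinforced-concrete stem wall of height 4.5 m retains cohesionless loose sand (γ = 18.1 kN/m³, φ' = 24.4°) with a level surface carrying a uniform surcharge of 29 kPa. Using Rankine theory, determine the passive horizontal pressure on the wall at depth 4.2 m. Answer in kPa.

253 kPa

K_p = (1 + sin φ)/(1 − sin φ) = 2.408.
σ_v = γz + q = 18.1 × 4.2 + 29 = 105.0 kPa.
σ_h = K_p σ_v = 2.408 × 105.0 = 252.9 kPa.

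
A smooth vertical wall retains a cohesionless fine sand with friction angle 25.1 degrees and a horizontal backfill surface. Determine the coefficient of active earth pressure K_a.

0.404

K_a = tan²(45° − φ/2) = tan²(32.45°) = 0.4043.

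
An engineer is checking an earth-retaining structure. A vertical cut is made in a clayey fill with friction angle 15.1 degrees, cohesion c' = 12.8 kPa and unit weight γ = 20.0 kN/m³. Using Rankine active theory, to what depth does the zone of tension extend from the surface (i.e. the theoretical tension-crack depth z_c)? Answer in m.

1.67 m

K_a = tan²(45° − 15.1°/2) = 0.5867; √K_a = 0.7659.
The active pressure is zero where K_a γ z = 2c√K_a, so z_c = 2c/(γ√K_a) = 2×12.8/(20.0×0.7659) = 1.671 m.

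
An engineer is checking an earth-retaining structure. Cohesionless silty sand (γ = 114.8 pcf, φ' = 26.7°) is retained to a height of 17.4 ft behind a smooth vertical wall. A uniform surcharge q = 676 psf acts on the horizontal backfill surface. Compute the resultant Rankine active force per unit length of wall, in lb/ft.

11100 lb/ft

K_a = tan²(45° − φ/2) = 0.3800.
Soil triangle: ½ K_a γ H² = 0.5×0.3800×114.8×17.4² = 6603 lb/ft.
Surcharge rectangle: K_a q H = 0.3800×676×17.4 = 4469 lb/ft.
Total = 6603 + 4469 = 11070 lb/ft.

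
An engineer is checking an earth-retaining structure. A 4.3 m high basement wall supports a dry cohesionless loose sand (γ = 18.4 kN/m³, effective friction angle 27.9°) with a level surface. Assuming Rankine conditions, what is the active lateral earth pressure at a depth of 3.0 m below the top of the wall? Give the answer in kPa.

K_a = (1 − sin φ)/(1 + sin φ) = 0.3625.
σ_h = K_a γ z = 0.3625 × 18.4 × 3.0 = 20.01 kPa.

20.0 kPa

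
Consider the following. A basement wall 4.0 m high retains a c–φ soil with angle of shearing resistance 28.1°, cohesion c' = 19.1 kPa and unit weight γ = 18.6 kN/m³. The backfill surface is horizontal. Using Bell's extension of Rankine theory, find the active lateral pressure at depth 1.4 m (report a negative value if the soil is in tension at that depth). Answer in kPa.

K_a = (1 − sin φ)/(1 + sin φ) = 0.3596.
σ_a = K_a γ z − 2c√K_a = 0.3596×18.6×1.4 − 2×19.1×0.5997 = -13.54 kPa.

-13.5 kPa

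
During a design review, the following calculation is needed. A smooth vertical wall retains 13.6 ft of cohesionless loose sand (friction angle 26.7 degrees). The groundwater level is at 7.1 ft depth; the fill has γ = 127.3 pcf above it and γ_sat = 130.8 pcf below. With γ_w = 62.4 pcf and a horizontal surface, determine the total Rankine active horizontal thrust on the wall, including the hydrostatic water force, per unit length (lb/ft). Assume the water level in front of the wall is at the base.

5320 lb/ft

K_a = tan²(45° − φ/2) = 0.3800.
γ' = 130.8 − 62.4 = 68.40 pcf. Depth below WT = 6.5 ft.
σ'_h at WT = K_a γ d_w = 343.4 psf; at base = 343.4 + K_a γ' × 6.5 = 512.3 psf.
P₁ (0–7.1 ft) = ½×343.4×7.1 = 1219. P₂ (7.1–13.6 ft) = ½(343.4+512.3)×6.5 = 2781.
P_w = ½ γ_w h₂² = 0.5×62.4×6.5² = 1318. Total = 1219+2781+1318 = 5319 lb/ft.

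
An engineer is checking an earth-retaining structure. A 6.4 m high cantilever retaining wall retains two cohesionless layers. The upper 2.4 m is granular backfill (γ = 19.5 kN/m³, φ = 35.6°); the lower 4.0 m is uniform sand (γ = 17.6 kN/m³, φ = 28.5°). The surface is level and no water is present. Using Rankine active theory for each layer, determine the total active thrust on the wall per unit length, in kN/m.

K_a1 = tan²(45°−35.6°/2) = 0.2641; K_a2 = tan²(45°−28.5°/2) = 0.3540.
Layer 1: σ at base = K_a1 γ₁ h₁ = 12.36 kPa; P₁ = ½×12.36×2.4 = 14.83.
Layer 2: σ_v at top = γ₁h₁ = 46.80; σ_h top = K_a2×46.80 = 16.56; σ_h base = K_a2×(46.80+17.6×4.0) = 41.48.
P₂ = ½(16.56+41.48)×4.0 = 116.1. Total P_a = 14.83+116.1 = 130.9 kN/m.

131 kN/m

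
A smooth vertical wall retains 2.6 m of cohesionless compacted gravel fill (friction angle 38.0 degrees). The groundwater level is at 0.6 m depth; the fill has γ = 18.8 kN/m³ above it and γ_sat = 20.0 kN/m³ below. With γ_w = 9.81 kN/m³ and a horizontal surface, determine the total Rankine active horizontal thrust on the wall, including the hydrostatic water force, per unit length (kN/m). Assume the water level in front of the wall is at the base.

30.6 kN/m

K_a = tan²(45° − φ/2) = 0.2379.
γ' = 20.0 − 9.81 = 10.19 kN/m³. Depth below WT = 2.0 m.
σ'_h at WT = K_a γ d_w = 2.683 kPa; at base = 2.683 + K_a γ' × 2.0 = 7.531 kPa.
P₁ (0–0.6 m) = ½×2.683×0.6 = 0.8050. P₂ (0.6–2.6 m) = ½(2.683+7.531)×2.0 = 10.21.
P_w = ½ γ_w h₂² = 0.5×9.81×2.0² = 19.62. Total = 0.8050+10.21+19.62 = 30.64 kN/m.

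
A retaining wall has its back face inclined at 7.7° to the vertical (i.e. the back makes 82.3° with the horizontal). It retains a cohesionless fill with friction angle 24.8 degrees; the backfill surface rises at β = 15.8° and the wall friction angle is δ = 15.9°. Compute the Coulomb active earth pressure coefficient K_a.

0.569

K_a = sin²(α+φ) / [sin²α · sin(α−δ) · (1 + √{sin(φ+δ)sin(φ−β) / (sin(α−δ)sin(α+β))})²].
With α = 82.3°, φ = 24.8°, δ = 15.9°, β = 15.8°: K_a = 0.5693.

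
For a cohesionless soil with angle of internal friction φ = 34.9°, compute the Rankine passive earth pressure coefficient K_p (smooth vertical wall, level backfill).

3.67

K_p = (1 + sin φ)/(1 − sin φ) = tan²(45° + 34.9°/2) = 3.674.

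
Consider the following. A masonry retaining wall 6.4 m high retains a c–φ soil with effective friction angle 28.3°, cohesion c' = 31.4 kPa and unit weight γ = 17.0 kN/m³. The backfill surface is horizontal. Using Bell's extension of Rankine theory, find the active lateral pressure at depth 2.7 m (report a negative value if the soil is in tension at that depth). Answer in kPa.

K_a = (1 − sin φ)/(1 + sin φ) = 0.3568.
σ_a = K_a γ z − 2c√K_a = 0.3568×17.0×2.7 − 2×31.4×0.5973 = -21.13 kPa.

-21.1 kPa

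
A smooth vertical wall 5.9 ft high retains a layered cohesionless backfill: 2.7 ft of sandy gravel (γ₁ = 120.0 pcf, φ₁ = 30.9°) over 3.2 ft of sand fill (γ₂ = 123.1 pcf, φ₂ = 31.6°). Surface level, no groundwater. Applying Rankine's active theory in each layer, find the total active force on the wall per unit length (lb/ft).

K_a1 = tan²(45°−30.9°/2) = 0.3214; K_a2 = tan²(45°−31.6°/2) = 0.3123.
Layer 1: σ at base = K_a1 γ₁ h₁ = 104.1 psf; P₁ = ½×104.1×2.7 = 140.6.
Layer 2: σ_v at top = γ₁h₁ = 324.0; σ_h top = K_a2×324.0 = 101.2; σ_h base = K_a2×(324.0+123.1×3.2) = 224.2.
P₂ = ½(101.2+224.2)×3.2 = 520.7. Total P_a = 140.6+520.7 = 661.3 lb/ft.

661 lb/ft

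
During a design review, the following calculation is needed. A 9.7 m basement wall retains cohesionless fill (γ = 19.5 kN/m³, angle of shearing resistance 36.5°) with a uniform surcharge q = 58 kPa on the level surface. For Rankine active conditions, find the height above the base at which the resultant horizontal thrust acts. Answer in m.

K_a = 0.2541.
Triangular part P₁ = ½K_aγH² = 233.1 at H/3 = 3.233 m; rectangular part P₂ = K_a q H = 142.9 at H/2 = 4.850 m.
ȳ = (P₁·3.233 + P₂·4.850)/(P₁+P₂) = 3.848 m.

3.85 m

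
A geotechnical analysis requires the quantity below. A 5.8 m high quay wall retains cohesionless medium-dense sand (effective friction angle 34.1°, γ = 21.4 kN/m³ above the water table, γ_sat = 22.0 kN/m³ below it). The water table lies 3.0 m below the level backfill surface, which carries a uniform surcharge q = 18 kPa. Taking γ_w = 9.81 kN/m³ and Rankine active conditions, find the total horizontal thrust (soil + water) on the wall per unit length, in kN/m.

159 kN/m

K_a = tan²(45° − φ/2) = 0.2815.
γ' = 22.0 − 9.81 = 12.19 kN/m³. h₂ = H − d_w = 2.8 m.
σ'_h: at surface K_a·q = 5.067; at WT K_a(q+γd_w) = 23.14; at base K_a(q+γd_w+γ'h₂) = 32.75 kPa.
P₁ = ½(5.067+23.14)×3.0 = 42.31; P₂ = ½(23.14+32.75)×2.8 = 78.25; P_w = ½γ_w h₂² = 38.46.
Total = 42.31+78.25+38.46 = 159.0 kN/m.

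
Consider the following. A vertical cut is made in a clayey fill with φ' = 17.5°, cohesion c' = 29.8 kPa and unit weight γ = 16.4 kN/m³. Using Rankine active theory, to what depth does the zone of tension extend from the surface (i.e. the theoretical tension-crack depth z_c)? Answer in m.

4.96 m

K_a = tan²(45° − 17.5°/2) = 0.5376; √K_a = 0.7332.
The active pressure is zero where K_a γ z = 2c√K_a, so z_c = 2c/(γ√K_a) = 2×29.8/(16.4×0.7332) = 4.956 m.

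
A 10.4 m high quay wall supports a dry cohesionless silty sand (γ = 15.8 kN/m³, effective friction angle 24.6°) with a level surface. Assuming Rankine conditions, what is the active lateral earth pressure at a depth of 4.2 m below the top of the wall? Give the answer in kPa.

27.4 kPa

K_a = (1 − sin φ)/(1 + sin φ) = 0.4121.
σ_h = K_a γ z = 0.4121 × 15.8 × 4.2 = 27.35 kPa.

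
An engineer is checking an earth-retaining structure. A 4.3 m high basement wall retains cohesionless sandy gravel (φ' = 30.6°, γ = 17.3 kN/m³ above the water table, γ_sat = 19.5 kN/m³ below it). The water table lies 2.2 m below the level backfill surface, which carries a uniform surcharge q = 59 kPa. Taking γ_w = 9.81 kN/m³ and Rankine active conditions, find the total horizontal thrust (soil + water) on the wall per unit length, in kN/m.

151 kN/m

K_a = tan²(45° − φ/2) = 0.3253.
γ' = 19.5 − 9.81 = 9.690 kN/m³. h₂ = H − d_w = 2.1 m.
σ'_h: at surface K_a·q = 19.20; at WT K_a(q+γd_w) = 31.58; at base K_a(q+γd_w+γ'h₂) = 38.20 kPa.
P₁ = ½(19.20+31.58)×2.2 = 55.85; P₂ = ½(31.58+38.20)×2.1 = 73.27; P_w = ½γ_w h₂² = 21.63.
Total = 55.85+73.27+21.63 = 150.7 kN/m.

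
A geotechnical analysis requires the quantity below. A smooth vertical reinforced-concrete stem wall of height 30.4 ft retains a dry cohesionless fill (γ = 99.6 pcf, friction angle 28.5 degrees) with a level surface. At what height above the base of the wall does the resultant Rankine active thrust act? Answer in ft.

10.1 ft

K_a = 0.3540.
The pressure distribution is triangular, so the resultant acts at H/3 above the base = 30.4/3 = 10.13 ft.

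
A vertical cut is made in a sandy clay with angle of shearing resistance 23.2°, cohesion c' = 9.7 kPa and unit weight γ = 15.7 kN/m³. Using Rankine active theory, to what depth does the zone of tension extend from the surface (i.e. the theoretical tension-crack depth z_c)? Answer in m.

1.87 m

K_a = tan²(45° − 23.2°/2) = 0.4348; √K_a = 0.6594.
The active pressure is zero where K_a γ z = 2c√K_a, so z_c = 2c/(γ√K_a) = 2×9.7/(15.7×0.6594) = 1.874 m.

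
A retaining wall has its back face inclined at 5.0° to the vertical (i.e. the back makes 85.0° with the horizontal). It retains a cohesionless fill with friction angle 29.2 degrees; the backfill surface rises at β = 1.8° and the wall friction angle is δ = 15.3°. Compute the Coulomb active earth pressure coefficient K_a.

K_a = sin²(α+φ) / [sin²α · sin(α−δ) · (1 + √{sin(φ+δ)sin(φ−β) / (sin(α−δ)sin(α+β))})²].
With α = 85.0°, φ = 29.2°, δ = 15.3°, β = 1.8°: K_a = 0.3549.

0.355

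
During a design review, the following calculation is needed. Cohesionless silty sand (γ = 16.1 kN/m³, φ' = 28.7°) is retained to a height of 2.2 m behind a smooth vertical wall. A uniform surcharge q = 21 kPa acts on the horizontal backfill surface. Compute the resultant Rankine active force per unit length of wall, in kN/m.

K_a = tan²(45° − φ/2) = 0.3511.
Soil triangle: ½ K_a γ H² = 0.5×0.3511×16.1×2.2² = 13.68 kN/m.
Surcharge rectangle: K_a q H = 0.3511×21×2.2 = 16.22 kN/m.
Total = 13.68 + 16.22 = 29.90 kN/m.

29.9 kN/m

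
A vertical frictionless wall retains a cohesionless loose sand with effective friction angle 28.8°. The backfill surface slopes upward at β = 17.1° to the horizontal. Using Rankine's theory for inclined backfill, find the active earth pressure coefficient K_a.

K_a = cos β · (cos β − √(cos²β − cos²φ)) / (cos β + √(cos²β − cos²φ)).
cos β = 0.9558, cos φ = 0.8763, √(cos²β − cos²φ) = 0.3816.
K_a = 0.9558 × (0.9558 − 0.3816)/(0.9558 + 0.3816) = 0.4103.

0.410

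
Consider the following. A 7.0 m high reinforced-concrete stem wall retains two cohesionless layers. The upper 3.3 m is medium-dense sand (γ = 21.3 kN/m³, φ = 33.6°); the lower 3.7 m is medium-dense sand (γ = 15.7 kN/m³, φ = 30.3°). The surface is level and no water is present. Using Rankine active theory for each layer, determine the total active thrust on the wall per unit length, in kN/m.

K_a1 = tan²(45°−33.6°/2) = 0.2875; K_a2 = tan²(45°−30.3°/2) = 0.3293.
Layer 1: σ at base = K_a1 γ₁ h₁ = 20.21 kPa; P₁ = ½×20.21×3.3 = 33.34.
Layer 2: σ_v at top = γ₁h₁ = 70.29; σ_h top = K_a2×70.29 = 23.15; σ_h base = K_a2×(70.29+15.7×3.7) = 42.28.
P₂ = ½(23.15+42.28)×3.7 = 121.0. Total P_a = 33.34+121.0 = 154.4 kN/m.

154 kN/m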